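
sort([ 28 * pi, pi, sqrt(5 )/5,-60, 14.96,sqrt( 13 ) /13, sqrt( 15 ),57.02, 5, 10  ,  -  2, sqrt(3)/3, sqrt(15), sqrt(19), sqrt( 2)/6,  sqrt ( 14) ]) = [ - 60, - 2,  sqrt(2 ) /6, sqrt( 13) /13,sqrt( 5)/5,sqrt(3)/3, pi,  sqrt(14 ),  sqrt(15),sqrt(15 ), sqrt(19 ),5,10, 14.96, 57.02, 28 * pi ] 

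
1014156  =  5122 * 198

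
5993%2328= 1337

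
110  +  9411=9521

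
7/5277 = 7/5277 = 0.00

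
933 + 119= 1052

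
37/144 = 37/144 = 0.26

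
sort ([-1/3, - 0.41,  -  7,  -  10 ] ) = [ - 10, - 7, - 0.41, - 1/3]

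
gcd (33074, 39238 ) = 46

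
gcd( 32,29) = 1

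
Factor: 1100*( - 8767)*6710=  -64709227000   =  -2^3*5^3 *11^3*61^1*797^1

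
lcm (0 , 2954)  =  0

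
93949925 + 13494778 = 107444703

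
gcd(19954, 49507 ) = 1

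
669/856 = 669/856=0.78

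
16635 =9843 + 6792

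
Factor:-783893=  - 11^1*71263^1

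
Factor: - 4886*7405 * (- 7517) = 271971299110 = 2^1*5^1*7^1*349^1 *1481^1*7517^1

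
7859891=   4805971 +3053920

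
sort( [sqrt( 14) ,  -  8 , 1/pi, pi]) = [-8,1/pi,pi, sqrt( 14)]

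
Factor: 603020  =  2^2*5^1*11^1*2741^1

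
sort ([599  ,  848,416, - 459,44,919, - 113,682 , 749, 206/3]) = [ - 459, - 113, 44 , 206/3,416,599 , 682 , 749,848,919 ]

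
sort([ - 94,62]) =[-94,62] 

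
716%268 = 180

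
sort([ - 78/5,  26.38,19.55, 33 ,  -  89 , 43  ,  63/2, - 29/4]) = [ - 89, - 78/5 , -29/4,19.55,26.38,  63/2,33, 43 ]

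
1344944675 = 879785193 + 465159482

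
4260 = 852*5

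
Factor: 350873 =19^1*59^1* 313^1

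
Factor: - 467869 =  - 467869^1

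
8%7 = 1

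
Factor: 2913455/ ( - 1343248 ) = -2^( - 4)*5^1*37^( - 1 ) * 2269^( - 1 )*582691^1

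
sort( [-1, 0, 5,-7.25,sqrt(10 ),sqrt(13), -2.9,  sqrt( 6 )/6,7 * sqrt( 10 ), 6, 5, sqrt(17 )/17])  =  [ - 7.25, - 2.9, - 1,0,sqrt( 17 ) /17,  sqrt(  6 )/6,sqrt (10), sqrt(13), 5,5, 6, 7 *sqrt(10 )]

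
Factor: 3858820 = 2^2*5^1*7^1 * 43^1*641^1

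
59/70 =59/70 = 0.84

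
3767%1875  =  17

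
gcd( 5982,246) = 6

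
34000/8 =4250  =  4250.00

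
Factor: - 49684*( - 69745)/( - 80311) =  - 3465210580/80311 = - 2^2*5^1*7^( - 2 )*11^( - 1)*13^1 * 29^1*37^1*149^( - 1) *12421^1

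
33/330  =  1/10 = 0.10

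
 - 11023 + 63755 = 52732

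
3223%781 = 99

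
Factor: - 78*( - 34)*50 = 2^3*  3^1 *5^2*13^1*17^1  =  132600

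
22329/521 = 42 + 447/521 = 42.86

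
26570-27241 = - 671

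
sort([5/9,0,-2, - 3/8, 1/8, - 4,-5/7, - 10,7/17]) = [ - 10, - 4, - 2,-5/7, - 3/8,0,1/8, 7/17,5/9 ] 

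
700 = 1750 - 1050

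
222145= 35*6347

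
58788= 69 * 852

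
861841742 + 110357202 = 972198944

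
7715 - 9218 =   -  1503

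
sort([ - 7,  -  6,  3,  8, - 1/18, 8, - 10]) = [ - 10 , - 7 ,  -  6,-1/18,3,8, 8 ]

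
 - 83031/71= - 1170 + 39/71 = - 1169.45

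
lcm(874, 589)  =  27094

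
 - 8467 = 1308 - 9775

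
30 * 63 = 1890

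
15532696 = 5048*3077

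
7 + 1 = 8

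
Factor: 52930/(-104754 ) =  - 335/663  =  -  3^ ( - 1 )*5^1*13^(  -  1)*17^ ( - 1)*67^1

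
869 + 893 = 1762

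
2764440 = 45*61432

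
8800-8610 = 190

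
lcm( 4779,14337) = 14337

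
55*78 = 4290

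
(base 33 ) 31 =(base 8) 144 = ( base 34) 2w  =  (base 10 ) 100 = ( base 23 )48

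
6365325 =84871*75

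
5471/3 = 1823 + 2/3 = 1823.67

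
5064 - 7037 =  - 1973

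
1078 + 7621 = 8699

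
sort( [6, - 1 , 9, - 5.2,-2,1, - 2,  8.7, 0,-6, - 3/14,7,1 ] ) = [ - 6 , - 5.2,- 2, - 2, - 1, - 3/14,0,  1, 1,6,7,  8.7,9]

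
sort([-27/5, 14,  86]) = [ - 27/5 , 14, 86]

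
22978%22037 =941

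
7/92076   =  7/92076 =0.00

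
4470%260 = 50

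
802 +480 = 1282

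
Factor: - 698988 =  - 2^2 * 3^1*31^1*1879^1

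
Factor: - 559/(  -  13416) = 2^( - 3) * 3^ ( - 1) = 1/24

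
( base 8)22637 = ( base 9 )14181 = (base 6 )112331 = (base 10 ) 9631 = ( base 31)A0L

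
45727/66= 4157/6 = 692.83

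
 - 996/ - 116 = 8+17/29 = 8.59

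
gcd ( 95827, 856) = 1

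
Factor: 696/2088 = 3^(-1 ) =1/3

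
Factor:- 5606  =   - 2^1*2803^1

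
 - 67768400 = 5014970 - 72783370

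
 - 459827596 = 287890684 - 747718280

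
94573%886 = 657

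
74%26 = 22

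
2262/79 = 2262/79 = 28.63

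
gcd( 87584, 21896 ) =21896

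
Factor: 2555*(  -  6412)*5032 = -2^5*5^1 * 7^2*17^1*37^1*73^1*229^1 = - 82437545120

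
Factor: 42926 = 2^1*13^2*127^1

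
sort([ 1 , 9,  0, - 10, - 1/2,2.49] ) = [ - 10, - 1/2, 0,1,2.49, 9]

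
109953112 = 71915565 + 38037547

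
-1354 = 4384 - 5738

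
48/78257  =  48/78257= 0.00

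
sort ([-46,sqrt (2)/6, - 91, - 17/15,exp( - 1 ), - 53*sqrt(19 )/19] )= [ - 91, - 46, - 53  *  sqrt (19)/19, - 17/15,sqrt(2 ) /6 , exp (  -  1) ]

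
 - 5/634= -1 + 629/634 = - 0.01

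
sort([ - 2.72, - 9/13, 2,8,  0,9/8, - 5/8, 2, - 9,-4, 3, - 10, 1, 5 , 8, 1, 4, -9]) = [ - 10,-9, - 9, - 4, - 2.72,-9/13, - 5/8 , 0  ,  1, 1, 9/8,2,  2,3,4, 5, 8, 8]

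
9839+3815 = 13654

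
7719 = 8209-490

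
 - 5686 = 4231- 9917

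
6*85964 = 515784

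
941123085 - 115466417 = 825656668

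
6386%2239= 1908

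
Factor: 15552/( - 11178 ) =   -  32/23 = -  2^5*23^(-1)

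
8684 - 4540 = 4144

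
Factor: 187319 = 11^1*17029^1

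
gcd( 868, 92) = 4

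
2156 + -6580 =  - 4424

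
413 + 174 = 587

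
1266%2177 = 1266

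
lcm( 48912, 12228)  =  48912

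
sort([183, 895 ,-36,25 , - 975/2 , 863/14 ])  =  [ - 975/2 ,-36,25, 863/14,183, 895 ] 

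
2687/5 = 2687/5 = 537.40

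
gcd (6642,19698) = 6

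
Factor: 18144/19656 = 12/13=   2^2*3^1*13^ ( - 1)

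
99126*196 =19428696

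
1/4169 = 1/4169 = 0.00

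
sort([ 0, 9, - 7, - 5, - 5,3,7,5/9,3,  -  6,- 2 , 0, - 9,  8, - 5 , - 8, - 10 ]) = [ - 10, - 9, - 8,-7, - 6, - 5, - 5, - 5, - 2,0, 0, 5/9, 3, 3, 7,8 , 9] 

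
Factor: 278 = 2^1*139^1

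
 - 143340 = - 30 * 4778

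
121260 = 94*1290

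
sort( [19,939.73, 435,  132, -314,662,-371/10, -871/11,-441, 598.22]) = [-441,-314, - 871/11,  -  371/10, 19, 132,435,598.22, 662, 939.73] 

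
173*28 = 4844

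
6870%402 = 36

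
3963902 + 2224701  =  6188603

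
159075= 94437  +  64638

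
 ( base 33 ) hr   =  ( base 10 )588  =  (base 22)14G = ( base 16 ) 24C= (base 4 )21030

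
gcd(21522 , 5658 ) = 6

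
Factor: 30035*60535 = 5^2*6007^1*12107^1 = 1818168725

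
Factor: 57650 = 2^1 * 5^2* 1153^1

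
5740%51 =28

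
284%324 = 284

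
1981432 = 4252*466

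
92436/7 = 92436/7 = 13205.14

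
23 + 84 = 107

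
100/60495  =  20/12099 = 0.00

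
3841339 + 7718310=11559649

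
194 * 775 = 150350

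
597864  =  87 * 6872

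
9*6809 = 61281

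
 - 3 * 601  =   - 1803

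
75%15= 0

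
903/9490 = 903/9490= 0.10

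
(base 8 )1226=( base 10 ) 662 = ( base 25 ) 11c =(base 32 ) km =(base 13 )3bc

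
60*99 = 5940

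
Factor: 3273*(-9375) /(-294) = 10228125/98= 2^( - 1 )*3^1*5^5*7^(-2)*1091^1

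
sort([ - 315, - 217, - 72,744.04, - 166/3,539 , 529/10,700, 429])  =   [ - 315, - 217, - 72, - 166/3,529/10 , 429,539, 700,  744.04 ]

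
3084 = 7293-4209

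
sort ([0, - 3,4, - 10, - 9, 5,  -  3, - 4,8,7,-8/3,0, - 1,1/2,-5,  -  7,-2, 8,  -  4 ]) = [-10,- 9, -7, - 5,-4 ,-4, - 3, - 3, - 8/3,-2, - 1, 0,0 , 1/2, 4,5,  7,8, 8] 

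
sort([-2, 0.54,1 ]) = [ - 2, 0.54 , 1]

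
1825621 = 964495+861126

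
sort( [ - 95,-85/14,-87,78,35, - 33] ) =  [-95, - 87,-33, - 85/14,35, 78 ] 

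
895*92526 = 82810770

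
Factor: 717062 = 2^1*358531^1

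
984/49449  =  328/16483 = 0.02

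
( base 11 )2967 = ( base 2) 111011110000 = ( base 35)349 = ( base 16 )ef0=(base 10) 3824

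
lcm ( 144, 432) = 432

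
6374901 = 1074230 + 5300671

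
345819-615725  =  -269906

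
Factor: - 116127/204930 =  - 17/30= -2^(-1)*3^(-1 )*5^( - 1)*17^1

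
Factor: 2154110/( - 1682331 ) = -307730/240333= -2^1*3^(-1 )*5^1*30773^1*80111^(  -  1)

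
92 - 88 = 4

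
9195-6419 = 2776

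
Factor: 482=2^1*241^1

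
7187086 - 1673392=5513694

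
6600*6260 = 41316000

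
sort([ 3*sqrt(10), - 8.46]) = [ - 8.46 , 3 * sqrt(10)]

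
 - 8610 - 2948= - 11558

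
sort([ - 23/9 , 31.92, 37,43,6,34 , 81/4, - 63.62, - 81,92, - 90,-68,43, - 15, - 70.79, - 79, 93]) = [ - 90, - 81, - 79, - 70.79, - 68, - 63.62, -15, - 23/9,6,81/4,31.92,34,37,43, 43, 92, 93] 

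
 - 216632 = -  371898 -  -155266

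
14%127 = 14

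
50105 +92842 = 142947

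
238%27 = 22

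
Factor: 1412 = 2^2*353^1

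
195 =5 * 39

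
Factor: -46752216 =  -2^3*3^1*7^1*31^1*47^1*191^1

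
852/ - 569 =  - 2 + 286/569 = - 1.50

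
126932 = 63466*2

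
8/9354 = 4/4677 = 0.00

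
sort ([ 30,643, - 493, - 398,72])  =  [ - 493, - 398,30,  72 , 643 ] 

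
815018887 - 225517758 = 589501129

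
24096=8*3012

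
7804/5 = 1560 + 4/5=1560.80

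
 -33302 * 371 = -12355042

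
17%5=2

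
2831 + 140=2971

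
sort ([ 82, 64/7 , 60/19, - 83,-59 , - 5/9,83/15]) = [  -  83, - 59, - 5/9,60/19, 83/15 , 64/7, 82 ] 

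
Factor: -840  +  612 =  - 2^2*3^1*19^1 = - 228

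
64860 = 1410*46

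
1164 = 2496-1332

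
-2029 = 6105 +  - 8134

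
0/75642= 0=0.00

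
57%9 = 3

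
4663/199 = 4663/199 = 23.43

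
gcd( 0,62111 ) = 62111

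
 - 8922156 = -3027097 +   -  5895059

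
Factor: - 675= - 3^3*5^2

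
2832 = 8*354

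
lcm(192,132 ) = 2112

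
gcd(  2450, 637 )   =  49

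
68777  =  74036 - 5259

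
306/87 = 102/29  =  3.52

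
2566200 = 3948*650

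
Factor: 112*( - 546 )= - 61152 = -2^5*3^1*7^2*13^1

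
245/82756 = 245/82756 = 0.00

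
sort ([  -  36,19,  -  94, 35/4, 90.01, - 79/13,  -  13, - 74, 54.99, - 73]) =[ - 94, - 74 ,-73,-36, - 13, - 79/13 , 35/4, 19 , 54.99, 90.01]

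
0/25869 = 0 = 0.00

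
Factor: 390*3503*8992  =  2^6  *3^1* 5^1*13^1*31^1*113^1*281^1 = 12284600640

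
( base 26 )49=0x71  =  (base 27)45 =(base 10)113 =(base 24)4h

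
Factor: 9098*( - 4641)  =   - 42223818 = -2^1 * 3^1*7^1 * 13^1 *17^1*4549^1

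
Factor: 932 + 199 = 1131 = 3^1 *13^1*29^1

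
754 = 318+436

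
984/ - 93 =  -328/31 = - 10.58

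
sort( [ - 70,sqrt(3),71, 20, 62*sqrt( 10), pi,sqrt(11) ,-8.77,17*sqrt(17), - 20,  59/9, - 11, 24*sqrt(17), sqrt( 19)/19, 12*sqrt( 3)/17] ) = [-70, - 20, - 11,-8.77, sqrt( 19)/19,12*sqrt(3)/17, sqrt(3),pi, sqrt( 11) , 59/9,20 , 17*sqrt(17), 71, 24*sqrt( 17),62  *  sqrt(10)]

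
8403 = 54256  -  45853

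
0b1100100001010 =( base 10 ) 6410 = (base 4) 1210022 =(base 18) 11E2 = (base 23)C2G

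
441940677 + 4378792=446319469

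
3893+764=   4657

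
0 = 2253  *0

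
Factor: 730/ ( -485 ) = - 146/97= - 2^1*73^1*97^(  -  1)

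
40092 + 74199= 114291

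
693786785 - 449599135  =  244187650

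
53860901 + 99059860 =152920761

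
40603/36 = 1127 + 31/36  =  1127.86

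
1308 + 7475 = 8783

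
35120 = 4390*8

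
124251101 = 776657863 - 652406762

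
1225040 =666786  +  558254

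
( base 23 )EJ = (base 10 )341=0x155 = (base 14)1A5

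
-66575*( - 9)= 599175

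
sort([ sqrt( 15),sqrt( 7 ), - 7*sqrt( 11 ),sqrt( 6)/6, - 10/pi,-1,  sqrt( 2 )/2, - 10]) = [ -7*sqrt(11 ), - 10 , - 10/pi,-1, sqrt( 6 )/6,  sqrt( 2) /2,sqrt( 7),sqrt( 15 )]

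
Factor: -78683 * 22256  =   -2^4*11^1*13^1*23^1*107^1*311^1= - 1751168848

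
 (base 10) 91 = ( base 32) 2r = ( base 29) 34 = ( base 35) 2L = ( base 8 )133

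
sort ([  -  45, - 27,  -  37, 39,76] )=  [ - 45, - 37, - 27,39,76]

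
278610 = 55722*5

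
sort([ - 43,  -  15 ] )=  [  -  43, - 15 ] 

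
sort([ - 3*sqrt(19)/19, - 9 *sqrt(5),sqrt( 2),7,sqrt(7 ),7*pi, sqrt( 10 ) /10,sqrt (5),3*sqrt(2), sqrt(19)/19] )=[ - 9*sqrt( 5 ), - 3 * sqrt(19 )/19,sqrt( 19 )/19,sqrt(10)/10,  sqrt(2 ),sqrt( 5 ), sqrt(7),3*sqrt (2), 7, 7 * pi ]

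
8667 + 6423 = 15090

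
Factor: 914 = 2^1*457^1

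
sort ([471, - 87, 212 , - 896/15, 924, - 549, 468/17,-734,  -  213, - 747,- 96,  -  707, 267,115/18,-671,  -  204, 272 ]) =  [  -  747,-734,- 707,- 671, - 549, - 213, - 204,-96, - 87 , - 896/15, 115/18,468/17, 212,267, 272, 471 , 924]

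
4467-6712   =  -2245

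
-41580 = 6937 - 48517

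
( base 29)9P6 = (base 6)102232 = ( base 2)10000001101100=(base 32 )83C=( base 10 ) 8300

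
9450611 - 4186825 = 5263786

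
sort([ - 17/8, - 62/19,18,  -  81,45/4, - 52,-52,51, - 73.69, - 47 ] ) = [ -81 , - 73.69 ,- 52, - 52, - 47,-62/19, - 17/8, 45/4,18, 51]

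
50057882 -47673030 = 2384852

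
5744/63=91 + 11/63 = 91.17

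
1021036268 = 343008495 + 678027773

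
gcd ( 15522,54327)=7761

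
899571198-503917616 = 395653582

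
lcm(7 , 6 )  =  42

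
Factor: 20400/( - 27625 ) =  - 48/65 = -  2^4  *  3^1*5^( - 1)*13^( - 1 )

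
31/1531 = 31/1531 = 0.02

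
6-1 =5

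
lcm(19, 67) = 1273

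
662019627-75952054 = 586067573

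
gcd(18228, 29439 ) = 3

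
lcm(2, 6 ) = 6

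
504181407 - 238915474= 265265933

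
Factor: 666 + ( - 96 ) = 570 = 2^1*3^1*5^1*19^1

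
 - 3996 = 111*( - 36 )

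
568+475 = 1043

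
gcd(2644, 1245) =1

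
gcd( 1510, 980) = 10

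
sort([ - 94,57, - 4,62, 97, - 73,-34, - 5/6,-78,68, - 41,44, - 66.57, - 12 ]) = [ - 94, -78, -73, - 66.57 ,-41, - 34,-12 , - 4, - 5/6, 44,57,62, 68, 97] 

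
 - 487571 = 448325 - 935896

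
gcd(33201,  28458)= 4743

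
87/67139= 87/67139 = 0.00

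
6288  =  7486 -1198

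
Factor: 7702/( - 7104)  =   - 3851/3552 = - 2^( - 5 ) * 3^( - 1 ) * 37^ (  -  1 )*3851^1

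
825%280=265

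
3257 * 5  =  16285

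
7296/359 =20+116/359 = 20.32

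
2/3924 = 1/1962 = 0.00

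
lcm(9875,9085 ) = 227125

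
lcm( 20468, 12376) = 532168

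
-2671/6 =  - 446 + 5/6 = - 445.17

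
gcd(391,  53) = 1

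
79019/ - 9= - 79019/9 = - 8779.89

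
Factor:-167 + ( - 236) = - 403 = - 13^1*31^1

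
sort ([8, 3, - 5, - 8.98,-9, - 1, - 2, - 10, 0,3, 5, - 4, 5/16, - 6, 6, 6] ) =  [ - 10, - 9, - 8.98,-6, - 5,-4, - 2, - 1, 0,  5/16, 3,3,5 , 6, 6, 8 ]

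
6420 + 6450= 12870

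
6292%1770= 982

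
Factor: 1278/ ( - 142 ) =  - 3^2 = -9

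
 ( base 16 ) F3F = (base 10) 3903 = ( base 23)78G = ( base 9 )5316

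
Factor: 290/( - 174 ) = -5/3=- 3^ (-1 )*5^1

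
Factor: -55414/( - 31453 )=2^1*71^(-1 )*103^1 * 269^1*443^( - 1 )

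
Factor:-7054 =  - 2^1*3527^1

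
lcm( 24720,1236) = 24720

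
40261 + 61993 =102254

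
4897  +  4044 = 8941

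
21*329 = 6909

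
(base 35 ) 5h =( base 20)9c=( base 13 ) 11a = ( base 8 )300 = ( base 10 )192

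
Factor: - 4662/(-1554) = 3 = 3^1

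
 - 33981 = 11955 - 45936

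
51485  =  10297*5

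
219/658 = 219/658 =0.33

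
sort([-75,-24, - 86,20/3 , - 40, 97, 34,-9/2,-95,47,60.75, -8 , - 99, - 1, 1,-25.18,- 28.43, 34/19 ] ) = [-99,-95, - 86, - 75, - 40,  -  28.43, - 25.18, - 24,-8, - 9/2, - 1,1,34/19, 20/3,34,47,60.75,  97 ]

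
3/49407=1/16469 = 0.00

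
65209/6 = 10868 + 1/6=   10868.17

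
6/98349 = 2/32783 = 0.00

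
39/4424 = 39/4424 = 0.01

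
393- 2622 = -2229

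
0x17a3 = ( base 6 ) 44003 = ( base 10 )6051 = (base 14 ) 22c3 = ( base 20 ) F2B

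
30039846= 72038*417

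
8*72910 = 583280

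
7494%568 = 110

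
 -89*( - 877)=78053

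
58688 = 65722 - 7034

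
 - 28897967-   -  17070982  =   - 11826985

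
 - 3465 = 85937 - 89402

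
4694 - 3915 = 779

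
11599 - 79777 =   -  68178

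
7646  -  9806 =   -  2160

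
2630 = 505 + 2125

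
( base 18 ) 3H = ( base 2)1000111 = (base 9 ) 78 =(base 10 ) 71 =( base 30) 2B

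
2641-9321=- 6680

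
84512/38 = 2224 = 2224.00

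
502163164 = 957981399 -455818235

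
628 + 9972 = 10600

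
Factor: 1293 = 3^1*431^1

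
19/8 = 2 + 3/8 = 2.38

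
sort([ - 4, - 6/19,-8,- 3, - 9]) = [ - 9, - 8, - 4, - 3, - 6/19]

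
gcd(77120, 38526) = 2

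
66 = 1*66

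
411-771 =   -  360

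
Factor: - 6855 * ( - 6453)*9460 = 2^2 * 3^4*5^2*11^1*43^1*239^1*457^1 = 418466079900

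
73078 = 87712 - 14634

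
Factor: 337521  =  3^1  *  112507^1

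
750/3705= 50/247 = 0.20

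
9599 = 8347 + 1252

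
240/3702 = 40/617 = 0.06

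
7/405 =7/405 = 0.02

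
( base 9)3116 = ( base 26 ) 39l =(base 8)4353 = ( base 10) 2283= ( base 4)203223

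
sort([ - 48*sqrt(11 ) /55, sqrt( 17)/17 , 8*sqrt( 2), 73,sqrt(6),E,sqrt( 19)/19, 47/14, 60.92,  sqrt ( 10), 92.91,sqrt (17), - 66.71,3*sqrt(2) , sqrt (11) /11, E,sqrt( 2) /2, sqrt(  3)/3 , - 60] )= [ - 66.71, - 60, - 48 * sqrt(11)/55, sqrt(19)/19, sqrt(17 ) /17, sqrt( 11)/11, sqrt( 3 )/3, sqrt(2)/2, sqrt(6 ), E, E, sqrt( 10 ),47/14, sqrt(17 ), 3*sqrt( 2), 8*sqrt( 2), 60.92, 73, 92.91] 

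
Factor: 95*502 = 47690 = 2^1*5^1 *19^1*251^1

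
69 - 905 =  - 836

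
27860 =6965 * 4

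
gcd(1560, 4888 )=104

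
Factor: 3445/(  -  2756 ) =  - 5/4 = -2^( - 2) *5^1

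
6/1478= 3/739 = 0.00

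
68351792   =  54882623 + 13469169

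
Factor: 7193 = 7193^1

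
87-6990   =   - 6903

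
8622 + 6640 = 15262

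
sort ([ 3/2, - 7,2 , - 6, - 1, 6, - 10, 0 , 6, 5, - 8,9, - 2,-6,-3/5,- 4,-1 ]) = [ - 10, - 8, -7, - 6, - 6, - 4, - 2, - 1,-1 , - 3/5, 0, 3/2,2, 5, 6, 6,9 ]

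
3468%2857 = 611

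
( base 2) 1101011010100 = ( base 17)16D0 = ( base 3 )100102101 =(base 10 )6868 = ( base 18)133A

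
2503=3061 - 558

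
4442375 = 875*5077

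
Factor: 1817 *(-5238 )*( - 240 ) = 2284187040 = 2^5*3^4*5^1*  23^1 * 79^1*97^1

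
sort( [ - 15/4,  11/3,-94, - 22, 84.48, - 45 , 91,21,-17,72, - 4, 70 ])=[ - 94, -45, - 22, - 17,- 4, - 15/4, 11/3, 21,70,72, 84.48,91 ] 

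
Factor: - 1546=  - 2^1*773^1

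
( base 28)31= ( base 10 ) 85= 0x55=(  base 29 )2R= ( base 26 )37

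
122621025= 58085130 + 64535895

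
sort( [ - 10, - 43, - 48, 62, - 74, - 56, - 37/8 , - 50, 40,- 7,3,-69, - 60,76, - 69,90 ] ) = [-74, - 69, - 69,  -  60, - 56 , - 50,- 48,-43,-10, - 7, - 37/8,3 , 40,  62, 76,90]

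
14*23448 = 328272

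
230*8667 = 1993410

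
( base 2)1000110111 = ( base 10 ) 567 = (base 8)1067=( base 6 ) 2343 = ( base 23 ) 11f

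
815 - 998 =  - 183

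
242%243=242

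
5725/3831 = 5725/3831 = 1.49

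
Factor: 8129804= 2^2*631^1*3221^1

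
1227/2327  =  1227/2327= 0.53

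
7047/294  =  23 +95/98 = 23.97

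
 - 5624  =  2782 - 8406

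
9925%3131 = 532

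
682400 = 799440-117040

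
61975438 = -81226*( - 763 ) 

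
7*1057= 7399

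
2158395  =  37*58335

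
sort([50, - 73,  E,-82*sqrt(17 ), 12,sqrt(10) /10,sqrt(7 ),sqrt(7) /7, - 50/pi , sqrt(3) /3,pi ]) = [ - 82 * sqrt( 17), - 73, - 50/pi , sqrt( 10 ) /10, sqrt(7)/7, sqrt( 3 ) /3,  sqrt( 7 ) , E,pi, 12,50]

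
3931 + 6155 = 10086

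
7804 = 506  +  7298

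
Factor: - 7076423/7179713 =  - 281^1 * 1579^( - 1 )*4547^( - 1) * 25183^1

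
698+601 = 1299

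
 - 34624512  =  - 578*59904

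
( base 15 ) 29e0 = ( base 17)1e19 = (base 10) 8985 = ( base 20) 1295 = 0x2319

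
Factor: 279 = 3^2*31^1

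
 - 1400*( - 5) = 7000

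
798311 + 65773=864084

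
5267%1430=977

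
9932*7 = 69524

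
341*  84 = 28644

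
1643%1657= 1643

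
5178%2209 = 760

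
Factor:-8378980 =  - 2^2*5^1*43^1*9743^1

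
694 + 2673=3367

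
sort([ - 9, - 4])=[- 9, -4] 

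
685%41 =29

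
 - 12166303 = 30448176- 42614479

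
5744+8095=13839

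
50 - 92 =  - 42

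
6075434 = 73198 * 83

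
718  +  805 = 1523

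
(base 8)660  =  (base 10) 432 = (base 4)12300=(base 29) eq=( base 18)160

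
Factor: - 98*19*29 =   -  2^1*7^2*19^1*29^1 = -53998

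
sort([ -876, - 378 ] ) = [ - 876,-378]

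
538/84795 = 538/84795  =  0.01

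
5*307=1535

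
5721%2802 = 117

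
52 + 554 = 606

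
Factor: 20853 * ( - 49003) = -1021859559 = - 3^2*7^1*331^1*49003^1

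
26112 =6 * 4352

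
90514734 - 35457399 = 55057335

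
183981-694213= - 510232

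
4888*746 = 3646448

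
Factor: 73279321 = 1433^1*51137^1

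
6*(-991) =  - 5946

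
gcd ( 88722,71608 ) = 2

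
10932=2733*4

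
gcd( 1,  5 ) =1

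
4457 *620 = 2763340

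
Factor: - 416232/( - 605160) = 141/205 =3^1*5^( - 1)*41^( - 1)*47^1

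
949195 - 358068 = 591127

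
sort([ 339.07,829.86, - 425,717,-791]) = [-791, - 425, 339.07,717,829.86] 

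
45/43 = 45/43 = 1.05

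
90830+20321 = 111151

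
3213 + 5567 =8780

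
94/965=94/965 = 0.10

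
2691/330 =897/110= 8.15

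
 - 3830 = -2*1915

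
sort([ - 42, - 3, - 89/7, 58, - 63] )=[ - 63, - 42, - 89/7, - 3,58]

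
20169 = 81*249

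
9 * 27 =243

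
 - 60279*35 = -2109765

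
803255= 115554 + 687701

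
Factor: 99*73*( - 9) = -65043= -3^4*11^1*73^1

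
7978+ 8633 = 16611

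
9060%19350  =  9060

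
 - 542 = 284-826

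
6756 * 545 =3682020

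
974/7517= 974/7517 = 0.13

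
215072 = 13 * 16544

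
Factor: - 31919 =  - 59^1 * 541^1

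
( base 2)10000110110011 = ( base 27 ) bme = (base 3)102211112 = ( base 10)8627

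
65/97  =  65/97  =  0.67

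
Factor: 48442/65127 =2^1*3^( - 1)*17^( - 1) * 53^1*457^1*1277^(-1) 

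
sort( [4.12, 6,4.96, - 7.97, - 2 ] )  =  [ - 7.97, - 2,4.12,4.96, 6 ]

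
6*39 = 234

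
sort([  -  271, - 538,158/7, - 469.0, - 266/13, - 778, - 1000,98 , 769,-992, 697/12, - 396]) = [ - 1000, - 992,-778, - 538, - 469.0, - 396 , - 271, - 266/13 , 158/7, 697/12, 98 , 769] 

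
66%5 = 1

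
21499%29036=21499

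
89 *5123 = 455947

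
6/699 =2/233 = 0.01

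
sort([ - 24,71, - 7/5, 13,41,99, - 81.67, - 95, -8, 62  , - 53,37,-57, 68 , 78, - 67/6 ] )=[ - 95, - 81.67,  -  57,-53, - 24, - 67/6, - 8, - 7/5,13, 37 , 41,62,68, 71 , 78, 99 ]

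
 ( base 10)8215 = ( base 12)4907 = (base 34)73L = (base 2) 10000000010111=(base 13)397C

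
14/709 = 14/709=0.02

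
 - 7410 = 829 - 8239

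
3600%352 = 80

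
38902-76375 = - 37473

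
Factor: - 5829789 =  -3^1*7^1 *19^2*769^1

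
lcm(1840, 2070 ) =16560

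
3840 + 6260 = 10100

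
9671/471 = 9671/471 = 20.53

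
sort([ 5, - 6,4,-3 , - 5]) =[ - 6, -5,-3, 4,  5 ]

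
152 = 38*4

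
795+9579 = 10374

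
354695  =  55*6449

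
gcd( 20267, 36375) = 1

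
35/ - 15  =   - 3 + 2/3 = - 2.33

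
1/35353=1/35353=0.00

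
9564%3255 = 3054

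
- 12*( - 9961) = 119532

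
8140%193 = 34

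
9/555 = 3/185= 0.02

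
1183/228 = 1183/228 = 5.19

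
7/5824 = 1/832=0.00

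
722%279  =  164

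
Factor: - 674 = - 2^1 * 337^1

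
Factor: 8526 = 2^1*3^1*7^2*29^1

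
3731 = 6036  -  2305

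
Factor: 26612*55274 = 2^3*29^1*953^1*6653^1 = 1470951688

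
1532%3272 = 1532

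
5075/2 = 2537+1/2 = 2537.50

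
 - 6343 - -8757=2414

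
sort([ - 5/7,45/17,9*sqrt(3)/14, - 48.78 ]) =[-48.78, - 5/7, 9*sqrt( 3 )/14 , 45/17]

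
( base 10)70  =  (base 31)28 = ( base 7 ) 130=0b1000110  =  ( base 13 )55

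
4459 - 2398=2061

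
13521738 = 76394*177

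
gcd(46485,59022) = 9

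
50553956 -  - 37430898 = 87984854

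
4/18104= 1/4526 = 0.00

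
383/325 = 383/325=1.18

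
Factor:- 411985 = -5^1 * 7^1*79^1*149^1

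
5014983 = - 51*( - 98333) 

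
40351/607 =66 + 289/607 = 66.48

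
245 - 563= - 318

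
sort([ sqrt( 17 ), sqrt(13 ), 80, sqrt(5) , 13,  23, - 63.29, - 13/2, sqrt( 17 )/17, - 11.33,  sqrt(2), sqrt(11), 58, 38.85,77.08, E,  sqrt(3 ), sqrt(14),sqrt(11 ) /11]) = [-63.29, - 11.33, - 13/2, sqrt( 17)/17,sqrt(11 ) /11, sqrt(2),sqrt(3 ),sqrt(5),E,  sqrt(11), sqrt(13), sqrt(14 ),sqrt(  17), 13, 23,  38.85, 58, 77.08,80 ] 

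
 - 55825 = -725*77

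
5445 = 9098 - 3653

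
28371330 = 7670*3699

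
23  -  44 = - 21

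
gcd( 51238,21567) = 1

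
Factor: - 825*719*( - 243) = 3^6 * 5^2*11^1*719^1 = 144141525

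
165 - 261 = - 96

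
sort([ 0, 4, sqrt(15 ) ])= [ 0,sqrt( 15),4] 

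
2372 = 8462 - 6090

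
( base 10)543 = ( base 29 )IL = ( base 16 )21F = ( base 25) LI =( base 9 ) 663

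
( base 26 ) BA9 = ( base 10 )7705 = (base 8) 17031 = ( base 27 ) afa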